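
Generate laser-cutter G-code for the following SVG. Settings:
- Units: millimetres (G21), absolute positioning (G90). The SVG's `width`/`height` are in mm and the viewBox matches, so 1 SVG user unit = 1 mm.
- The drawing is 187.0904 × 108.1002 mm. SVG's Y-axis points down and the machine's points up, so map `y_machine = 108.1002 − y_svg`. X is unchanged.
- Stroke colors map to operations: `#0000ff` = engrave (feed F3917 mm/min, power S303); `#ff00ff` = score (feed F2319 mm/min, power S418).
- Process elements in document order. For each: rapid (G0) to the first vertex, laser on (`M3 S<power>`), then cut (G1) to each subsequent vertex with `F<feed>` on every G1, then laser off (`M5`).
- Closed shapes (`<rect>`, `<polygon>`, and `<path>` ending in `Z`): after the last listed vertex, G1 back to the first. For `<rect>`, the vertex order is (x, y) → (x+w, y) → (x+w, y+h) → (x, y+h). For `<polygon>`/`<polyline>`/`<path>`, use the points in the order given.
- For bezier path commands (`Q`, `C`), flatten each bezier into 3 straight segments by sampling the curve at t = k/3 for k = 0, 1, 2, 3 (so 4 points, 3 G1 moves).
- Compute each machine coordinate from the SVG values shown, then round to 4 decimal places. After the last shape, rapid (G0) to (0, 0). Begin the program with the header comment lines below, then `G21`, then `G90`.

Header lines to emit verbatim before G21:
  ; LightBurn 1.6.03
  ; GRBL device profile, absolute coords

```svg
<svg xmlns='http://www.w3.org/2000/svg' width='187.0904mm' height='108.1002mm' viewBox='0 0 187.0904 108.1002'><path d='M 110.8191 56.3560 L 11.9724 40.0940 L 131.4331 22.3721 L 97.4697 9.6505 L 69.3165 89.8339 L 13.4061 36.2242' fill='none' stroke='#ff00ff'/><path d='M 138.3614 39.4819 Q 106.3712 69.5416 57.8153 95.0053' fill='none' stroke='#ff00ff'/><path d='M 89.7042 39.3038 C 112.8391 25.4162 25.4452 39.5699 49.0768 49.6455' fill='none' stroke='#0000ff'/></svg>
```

; LightBurn 1.6.03
; GRBL device profile, absolute coords
G21
G90
G0 X110.8191 Y51.7442
M3 S418
G1 X11.9724 Y68.0062 F2319
G1 X131.4331 Y85.7281 F2319
G1 X97.4697 Y98.4497 F2319
G1 X69.3165 Y18.2663 F2319
G1 X13.4061 Y71.8760 F2319
M5
G0 X138.3614 Y68.6183
M3 S418
G1 X115.1940 Y49.0892 F2319
G1 X88.3453 Y30.5814 F2319
G1 X57.8153 Y13.0949 F2319
M5
G0 X89.7042 Y68.7964
M3 S303
G1 X84.2019 Y74.5265 F3917
G1 X54.2480 Y68.7001 F3917
G1 X49.0768 Y58.4547 F3917
M5
G0 X0.0000 Y0.0000

1 u = 1 mm; y_m = 108.1002 − y.

[1] `<path>` open polyline, #ff00ff→score S418 F2319: (110.8191,51.7442) → (11.9724,68.0062) → (131.4331,85.7281) → (97.4697,98.4497) → (69.3165,18.2663) → (13.4061,71.8760)

[2] `<path>` quadratic bezier, #ff00ff→score S418 F2319: (138.3614,68.6183) → (115.1940,49.0892) → (88.3453,30.5814) → (57.8153,13.0949)

[3] `<path>` cubic bezier, #0000ff→engrave S303 F3917: (89.7042,68.7964) → (84.2019,74.5265) → (54.2480,68.7001) → (49.0768,58.4547)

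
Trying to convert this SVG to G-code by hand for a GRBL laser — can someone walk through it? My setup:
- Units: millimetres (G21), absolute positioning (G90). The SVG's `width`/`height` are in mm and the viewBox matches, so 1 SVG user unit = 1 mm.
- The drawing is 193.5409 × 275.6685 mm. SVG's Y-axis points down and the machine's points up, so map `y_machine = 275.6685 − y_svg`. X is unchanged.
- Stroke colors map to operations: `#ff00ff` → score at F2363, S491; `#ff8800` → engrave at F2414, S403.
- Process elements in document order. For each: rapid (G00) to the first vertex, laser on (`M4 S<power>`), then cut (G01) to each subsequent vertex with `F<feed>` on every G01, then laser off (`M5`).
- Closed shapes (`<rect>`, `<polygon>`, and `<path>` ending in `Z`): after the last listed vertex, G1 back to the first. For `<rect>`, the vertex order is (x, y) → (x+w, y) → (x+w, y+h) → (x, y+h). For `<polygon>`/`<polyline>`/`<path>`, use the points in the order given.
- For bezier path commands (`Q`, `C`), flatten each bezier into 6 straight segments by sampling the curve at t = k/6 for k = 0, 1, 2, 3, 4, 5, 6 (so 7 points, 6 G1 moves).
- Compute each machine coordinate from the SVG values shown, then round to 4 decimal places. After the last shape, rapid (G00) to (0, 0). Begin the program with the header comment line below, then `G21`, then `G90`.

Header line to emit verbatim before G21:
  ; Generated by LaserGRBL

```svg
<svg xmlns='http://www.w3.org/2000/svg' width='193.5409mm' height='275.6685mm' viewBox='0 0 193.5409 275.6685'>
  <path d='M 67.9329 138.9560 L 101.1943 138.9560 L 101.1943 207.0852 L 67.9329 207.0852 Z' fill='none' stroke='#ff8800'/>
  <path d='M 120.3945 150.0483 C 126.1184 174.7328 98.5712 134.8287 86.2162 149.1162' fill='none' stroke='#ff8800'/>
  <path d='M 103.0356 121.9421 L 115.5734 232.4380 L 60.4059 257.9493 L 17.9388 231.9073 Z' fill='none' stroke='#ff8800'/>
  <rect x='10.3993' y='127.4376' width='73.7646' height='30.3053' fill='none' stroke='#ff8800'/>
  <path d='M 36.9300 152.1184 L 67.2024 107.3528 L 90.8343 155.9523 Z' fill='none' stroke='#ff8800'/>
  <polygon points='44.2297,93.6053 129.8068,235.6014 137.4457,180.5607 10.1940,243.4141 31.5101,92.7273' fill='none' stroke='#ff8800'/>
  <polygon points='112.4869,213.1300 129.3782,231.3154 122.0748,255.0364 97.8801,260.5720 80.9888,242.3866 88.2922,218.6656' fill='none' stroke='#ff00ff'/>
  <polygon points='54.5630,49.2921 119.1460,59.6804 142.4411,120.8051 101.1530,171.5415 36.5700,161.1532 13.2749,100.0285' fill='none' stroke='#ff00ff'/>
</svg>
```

viewBox `0 0 193.5409 275.6685` with mm width/height → 1 unit = 1 mm. Flip: y_m = 275.6685 − y_svg.

**Shape 1** — `<path>` rectangle, stroke `#ff8800` → engrave (S403, F2414). Machine vertices: (67.9329,136.7125) → (101.1943,136.7125) → (101.1943,68.5833) → (67.9329,68.5833) → (67.9329,136.7125). Closed: final G1 returns to the first vertex.

**Shape 2** — `<path>` cubic bezier, stroke `#ff8800` → engrave (S403, F2414). Control points (SVG): P0=(120.3945,150.0483), P1=(126.1184,174.7328), P2=(98.5712,134.8287), P3=(86.2162,149.1162); sampled at t=k/6. Machine vertices: (120.3945,125.6202) → (120.7082,118.1104) → (116.8230,118.0660) → (110.0849,122.1874) → (101.8403,127.1752) → (93.4353,129.7300) → (86.2162,126.5523). Open path.

**Shape 3** — `<path>` closed polygon, stroke `#ff8800` → engrave (S403, F2414). Machine vertices: (103.0356,153.7264) → (115.5734,43.2305) → (60.4059,17.7192) → (17.9388,43.7612) → (103.0356,153.7264). Closed: final G1 returns to the first vertex.

**Shape 4** — `<rect>` rectangle, stroke `#ff8800` → engrave (S403, F2414). Machine vertices: (10.3993,148.2309) → (84.1639,148.2309) → (84.1639,117.9256) → (10.3993,117.9256) → (10.3993,148.2309). Closed: final G1 returns to the first vertex.

**Shape 5** — `<path>` regular polygon, stroke `#ff8800` → engrave (S403, F2414). Machine vertices: (36.9300,123.5501) → (67.2024,168.3157) → (90.8343,119.7162) → (36.9300,123.5501). Closed: final G1 returns to the first vertex.

**Shape 6** — `<polygon>` closed polygon, stroke `#ff8800` → engrave (S403, F2414). Machine vertices: (44.2297,182.0632) → (129.8068,40.0671) → (137.4457,95.1078) → (10.1940,32.2544) → (31.5101,182.9412) → (44.2297,182.0632). Closed: final G1 returns to the first vertex.

**Shape 7** — `<polygon>` regular polygon, stroke `#ff00ff` → score (S491, F2363). Machine vertices: (112.4869,62.5385) → (129.3782,44.3531) → (122.0748,20.6321) → (97.8801,15.0965) → (80.9888,33.2819) → (88.2922,57.0029) → (112.4869,62.5385). Closed: final G1 returns to the first vertex.

**Shape 8** — `<polygon>` regular polygon, stroke `#ff00ff` → score (S491, F2363). Machine vertices: (54.5630,226.3764) → (119.1460,215.9881) → (142.4411,154.8634) → (101.1530,104.1270) → (36.5700,114.5153) → (13.2749,175.6400) → (54.5630,226.3764). Closed: final G1 returns to the first vertex.

; Generated by LaserGRBL
G21
G90
G00 X67.9329 Y136.7125
M4 S403
G01 X101.1943 Y136.7125 F2414
G01 X101.1943 Y68.5833 F2414
G01 X67.9329 Y68.5833 F2414
G01 X67.9329 Y136.7125 F2414
M5
G00 X120.3945 Y125.6202
M4 S403
G01 X120.7082 Y118.1104 F2414
G01 X116.8230 Y118.0660 F2414
G01 X110.0849 Y122.1874 F2414
G01 X101.8403 Y127.1752 F2414
G01 X93.4353 Y129.7300 F2414
G01 X86.2162 Y126.5523 F2414
M5
G00 X103.0356 Y153.7264
M4 S403
G01 X115.5734 Y43.2305 F2414
G01 X60.4059 Y17.7192 F2414
G01 X17.9388 Y43.7612 F2414
G01 X103.0356 Y153.7264 F2414
M5
G00 X10.3993 Y148.2309
M4 S403
G01 X84.1639 Y148.2309 F2414
G01 X84.1639 Y117.9256 F2414
G01 X10.3993 Y117.9256 F2414
G01 X10.3993 Y148.2309 F2414
M5
G00 X36.9300 Y123.5501
M4 S403
G01 X67.2024 Y168.3157 F2414
G01 X90.8343 Y119.7162 F2414
G01 X36.9300 Y123.5501 F2414
M5
G00 X44.2297 Y182.0632
M4 S403
G01 X129.8068 Y40.0671 F2414
G01 X137.4457 Y95.1078 F2414
G01 X10.1940 Y32.2544 F2414
G01 X31.5101 Y182.9412 F2414
G01 X44.2297 Y182.0632 F2414
M5
G00 X112.4869 Y62.5385
M4 S491
G01 X129.3782 Y44.3531 F2363
G01 X122.0748 Y20.6321 F2363
G01 X97.8801 Y15.0965 F2363
G01 X80.9888 Y33.2819 F2363
G01 X88.2922 Y57.0029 F2363
G01 X112.4869 Y62.5385 F2363
M5
G00 X54.5630 Y226.3764
M4 S491
G01 X119.1460 Y215.9881 F2363
G01 X142.4411 Y154.8634 F2363
G01 X101.1530 Y104.1270 F2363
G01 X36.5700 Y114.5153 F2363
G01 X13.2749 Y175.6400 F2363
G01 X54.5630 Y226.3764 F2363
M5
G00 X0.0000 Y0.0000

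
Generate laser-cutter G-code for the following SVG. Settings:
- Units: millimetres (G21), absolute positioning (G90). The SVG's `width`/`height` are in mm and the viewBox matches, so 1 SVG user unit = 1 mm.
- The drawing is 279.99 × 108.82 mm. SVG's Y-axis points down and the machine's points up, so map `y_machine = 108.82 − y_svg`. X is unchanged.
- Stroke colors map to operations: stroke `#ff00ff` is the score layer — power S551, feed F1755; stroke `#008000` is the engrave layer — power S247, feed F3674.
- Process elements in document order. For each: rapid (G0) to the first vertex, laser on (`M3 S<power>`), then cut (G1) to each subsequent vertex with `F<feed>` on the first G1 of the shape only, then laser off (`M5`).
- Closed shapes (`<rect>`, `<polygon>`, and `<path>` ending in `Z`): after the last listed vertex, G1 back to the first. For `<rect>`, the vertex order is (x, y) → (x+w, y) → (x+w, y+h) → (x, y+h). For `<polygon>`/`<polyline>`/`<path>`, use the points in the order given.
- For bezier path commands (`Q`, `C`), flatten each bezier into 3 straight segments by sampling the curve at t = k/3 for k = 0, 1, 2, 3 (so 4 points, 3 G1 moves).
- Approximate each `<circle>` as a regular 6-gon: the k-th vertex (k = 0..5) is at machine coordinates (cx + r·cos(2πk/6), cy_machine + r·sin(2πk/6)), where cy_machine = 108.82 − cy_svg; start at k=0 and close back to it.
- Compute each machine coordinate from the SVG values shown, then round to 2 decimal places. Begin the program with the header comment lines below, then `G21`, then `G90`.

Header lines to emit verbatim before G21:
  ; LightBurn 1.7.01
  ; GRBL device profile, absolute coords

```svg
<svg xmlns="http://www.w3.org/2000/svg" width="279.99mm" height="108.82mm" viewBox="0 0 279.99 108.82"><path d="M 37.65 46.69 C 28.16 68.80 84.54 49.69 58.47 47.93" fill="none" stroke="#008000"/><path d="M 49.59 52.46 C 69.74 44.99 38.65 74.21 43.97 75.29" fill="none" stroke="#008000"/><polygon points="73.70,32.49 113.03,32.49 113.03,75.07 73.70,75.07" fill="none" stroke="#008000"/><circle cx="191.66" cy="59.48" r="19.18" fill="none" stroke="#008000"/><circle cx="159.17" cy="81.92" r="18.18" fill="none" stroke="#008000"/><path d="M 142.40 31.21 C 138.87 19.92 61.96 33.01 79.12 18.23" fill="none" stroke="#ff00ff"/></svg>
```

; LightBurn 1.7.01
; GRBL device profile, absolute coords
G21
G90
G0 X37.65 Y62.13
M3 S247
G1 X44.62 Y51.59 F3674
G1 X62.55 Y55.52
G1 X58.47 Y60.89
M5
G0 X49.59 Y56.36
M3 S247
G1 X55.91 Y54.00 F3674
G1 X47.54 Y41.59
G1 X43.97 Y33.53
M5
G0 X73.70 Y76.33
M3 S247
G1 X113.03 Y76.33 F3674
G1 X113.03 Y33.75
G1 X73.70 Y33.75
G1 X73.70 Y76.33
M5
G0 X210.84 Y49.34
M3 S247
G1 X201.25 Y65.95 F3674
G1 X182.07 Y65.95
G1 X172.48 Y49.34
G1 X182.07 Y32.73
G1 X201.25 Y32.73
G1 X210.84 Y49.34
M5
G0 X177.35 Y26.90
M3 S247
G1 X168.26 Y42.64 F3674
G1 X150.08 Y42.64
G1 X140.99 Y26.90
G1 X150.08 Y11.16
G1 X168.26 Y11.16
G1 X177.35 Y26.90
M5
G0 X142.40 Y77.61
M3 S551
G1 X120.61 Y82.71 F1755
G1 X87.11 Y83.16
G1 X79.12 Y90.59
M5

viewBox `0 0 279.99 108.82` with mm width/height → 1 unit = 1 mm. Flip: y_m = 108.82 − y_svg.

**Shape 1** — `<path>` cubic bezier, stroke `#008000` → engrave (S247, F3674). Control points (SVG): P0=(37.65,46.69), P1=(28.16,68.80), P2=(84.54,49.69), P3=(58.47,47.93); sampled at t=k/3. Machine vertices: (37.65,62.13) → (44.62,51.59) → (62.55,55.52) → (58.47,60.89). Open path.

**Shape 2** — `<path>` cubic bezier, stroke `#008000` → engrave (S247, F3674). Control points (SVG): P0=(49.59,52.46), P1=(69.74,44.99), P2=(38.65,74.21), P3=(43.97,75.29); sampled at t=k/3. Machine vertices: (49.59,56.36) → (55.91,54.00) → (47.54,41.59) → (43.97,33.53). Open path.

**Shape 3** — `<polygon>` rectangle, stroke `#008000` → engrave (S247, F3674). Machine vertices: (73.70,76.33) → (113.03,76.33) → (113.03,33.75) → (73.70,33.75) → (73.70,76.33). Closed: final G1 returns to the first vertex.

**Shape 4** — `<circle>` circle, stroke `#008000` → engrave (S247, F3674). Machine vertices: (210.84,49.34) → (201.25,65.95) → (182.07,65.95) → (172.48,49.34) → (182.07,32.73) → (201.25,32.73) → (210.84,49.34). Closed: final G1 returns to the first vertex.

**Shape 5** — `<circle>` circle, stroke `#008000` → engrave (S247, F3674). Machine vertices: (177.35,26.90) → (168.26,42.64) → (150.08,42.64) → (140.99,26.90) → (150.08,11.16) → (168.26,11.16) → (177.35,26.90). Closed: final G1 returns to the first vertex.

**Shape 6** — `<path>` cubic bezier, stroke `#ff00ff` → score (S551, F1755). Control points (SVG): P0=(142.40,31.21), P1=(138.87,19.92), P2=(61.96,33.01), P3=(79.12,18.23); sampled at t=k/3. Machine vertices: (142.40,77.61) → (120.61,82.71) → (87.11,83.16) → (79.12,90.59). Open path.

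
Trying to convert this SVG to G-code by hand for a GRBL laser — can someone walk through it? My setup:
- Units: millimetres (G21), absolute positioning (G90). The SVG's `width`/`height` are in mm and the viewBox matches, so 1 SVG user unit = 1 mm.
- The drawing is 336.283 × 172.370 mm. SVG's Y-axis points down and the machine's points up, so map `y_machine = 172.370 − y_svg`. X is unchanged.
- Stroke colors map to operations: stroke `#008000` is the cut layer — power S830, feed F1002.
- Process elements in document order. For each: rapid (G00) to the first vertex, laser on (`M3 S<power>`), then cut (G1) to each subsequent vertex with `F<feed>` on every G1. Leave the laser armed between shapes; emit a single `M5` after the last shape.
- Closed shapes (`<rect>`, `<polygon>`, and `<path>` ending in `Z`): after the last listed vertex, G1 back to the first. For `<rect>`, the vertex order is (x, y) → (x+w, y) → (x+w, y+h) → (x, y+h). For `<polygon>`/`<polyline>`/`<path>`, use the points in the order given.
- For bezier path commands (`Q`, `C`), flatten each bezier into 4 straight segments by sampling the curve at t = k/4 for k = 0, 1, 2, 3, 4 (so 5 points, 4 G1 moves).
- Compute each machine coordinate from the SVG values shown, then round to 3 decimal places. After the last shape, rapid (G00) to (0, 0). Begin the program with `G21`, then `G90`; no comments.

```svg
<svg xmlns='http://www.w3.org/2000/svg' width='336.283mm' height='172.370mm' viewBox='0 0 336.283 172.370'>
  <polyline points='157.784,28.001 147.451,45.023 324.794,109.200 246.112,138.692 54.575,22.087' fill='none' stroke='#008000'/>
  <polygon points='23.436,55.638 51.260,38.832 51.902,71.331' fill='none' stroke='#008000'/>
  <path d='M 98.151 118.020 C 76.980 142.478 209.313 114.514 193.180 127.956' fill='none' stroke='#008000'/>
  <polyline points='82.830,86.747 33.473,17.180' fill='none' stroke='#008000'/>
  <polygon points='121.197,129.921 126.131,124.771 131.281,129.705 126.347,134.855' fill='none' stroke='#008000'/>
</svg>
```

1 u = 1 mm; y_m = 172.370 − y.

[1] `<polyline>` open polyline, #008000→cut S830 F1002: (157.784,144.369) → (147.451,127.347) → (324.794,63.170) → (246.112,33.678) → (54.575,150.283)

[2] `<polygon>` regular polygon, #008000→cut S830 F1002: (23.436,116.732) → (51.260,133.538) → (51.902,101.039) → (23.436,116.732) (closed)

[3] `<path>` cubic bezier, #008000→cut S830 F1002: (98.151,54.350) → (106.336,44.370) → (143.776,45.251) → (182.161,48.198) → (193.180,44.414)

[4] `<polyline>` line segment, #008000→cut S830 F1002: (82.830,85.623) → (33.473,155.190)

[5] `<polygon>` regular polygon, #008000→cut S830 F1002: (121.197,42.449) → (126.131,47.599) → (131.281,42.665) → (126.347,37.515) → (121.197,42.449) (closed)

G21
G90
G00 X157.784 Y144.369
M3 S830
G1 X147.451 Y127.347 F1002
G1 X324.794 Y63.170 F1002
G1 X246.112 Y33.678 F1002
G1 X54.575 Y150.283 F1002
G00 X23.436 Y116.732
M3 S830
G1 X51.260 Y133.538 F1002
G1 X51.902 Y101.039 F1002
G1 X23.436 Y116.732 F1002
G00 X98.151 Y54.350
M3 S830
G1 X106.336 Y44.370 F1002
G1 X143.776 Y45.251 F1002
G1 X182.161 Y48.198 F1002
G1 X193.180 Y44.414 F1002
G00 X82.830 Y85.623
M3 S830
G1 X33.473 Y155.190 F1002
G00 X121.197 Y42.449
M3 S830
G1 X126.131 Y47.599 F1002
G1 X131.281 Y42.665 F1002
G1 X126.347 Y37.515 F1002
G1 X121.197 Y42.449 F1002
M5
G00 X0.000 Y0.000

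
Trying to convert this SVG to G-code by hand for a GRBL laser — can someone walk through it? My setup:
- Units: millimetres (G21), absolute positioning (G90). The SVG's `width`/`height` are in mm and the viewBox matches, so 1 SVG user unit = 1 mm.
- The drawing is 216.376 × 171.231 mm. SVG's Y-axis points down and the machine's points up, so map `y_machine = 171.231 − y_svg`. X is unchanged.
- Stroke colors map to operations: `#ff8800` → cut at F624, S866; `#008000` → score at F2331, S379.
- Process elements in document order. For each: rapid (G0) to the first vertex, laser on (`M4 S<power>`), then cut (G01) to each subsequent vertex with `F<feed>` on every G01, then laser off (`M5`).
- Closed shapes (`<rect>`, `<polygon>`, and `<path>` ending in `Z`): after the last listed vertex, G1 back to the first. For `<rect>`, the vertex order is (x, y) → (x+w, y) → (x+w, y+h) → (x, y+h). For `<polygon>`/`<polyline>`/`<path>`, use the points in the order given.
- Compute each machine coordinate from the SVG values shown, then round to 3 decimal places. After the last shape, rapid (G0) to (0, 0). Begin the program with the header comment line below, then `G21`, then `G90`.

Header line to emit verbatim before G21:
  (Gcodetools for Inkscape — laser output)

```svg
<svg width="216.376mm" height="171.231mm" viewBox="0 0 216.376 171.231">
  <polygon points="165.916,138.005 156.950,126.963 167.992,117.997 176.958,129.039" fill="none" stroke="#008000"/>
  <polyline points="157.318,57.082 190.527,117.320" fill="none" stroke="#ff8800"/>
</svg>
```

(Gcodetools for Inkscape — laser output)
G21
G90
G0 X165.916 Y33.226
M4 S379
G01 X156.950 Y44.268 F2331
G01 X167.992 Y53.234 F2331
G01 X176.958 Y42.192 F2331
G01 X165.916 Y33.226 F2331
M5
G0 X157.318 Y114.149
M4 S866
G01 X190.527 Y53.911 F624
M5
G0 X0.000 Y0.000

1 u = 1 mm; y_m = 171.231 − y.

[1] `<polygon>` regular polygon, #008000→score S379 F2331: (165.916,33.226) → (156.950,44.268) → (167.992,53.234) → (176.958,42.192) → (165.916,33.226) (closed)

[2] `<polyline>` line segment, #ff8800→cut S866 F624: (157.318,114.149) → (190.527,53.911)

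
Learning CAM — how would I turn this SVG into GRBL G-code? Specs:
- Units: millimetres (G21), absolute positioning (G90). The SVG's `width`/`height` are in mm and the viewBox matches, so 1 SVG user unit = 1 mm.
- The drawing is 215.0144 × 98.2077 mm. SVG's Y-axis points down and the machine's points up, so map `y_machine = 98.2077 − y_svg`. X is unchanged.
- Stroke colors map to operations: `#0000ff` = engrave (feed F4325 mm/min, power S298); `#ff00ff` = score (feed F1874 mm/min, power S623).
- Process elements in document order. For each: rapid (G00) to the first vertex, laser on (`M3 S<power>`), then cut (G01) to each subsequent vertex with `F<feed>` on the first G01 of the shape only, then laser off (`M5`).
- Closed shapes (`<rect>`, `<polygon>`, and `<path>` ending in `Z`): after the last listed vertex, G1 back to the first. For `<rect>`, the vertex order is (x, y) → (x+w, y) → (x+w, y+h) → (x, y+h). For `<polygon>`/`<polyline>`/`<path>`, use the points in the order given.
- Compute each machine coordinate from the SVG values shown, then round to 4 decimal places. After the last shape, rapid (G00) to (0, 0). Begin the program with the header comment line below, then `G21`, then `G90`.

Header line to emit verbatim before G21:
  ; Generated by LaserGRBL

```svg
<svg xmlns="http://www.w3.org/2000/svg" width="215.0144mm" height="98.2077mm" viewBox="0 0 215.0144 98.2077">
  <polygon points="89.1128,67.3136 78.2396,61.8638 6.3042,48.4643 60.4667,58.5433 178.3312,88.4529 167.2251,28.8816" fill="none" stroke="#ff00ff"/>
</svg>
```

; Generated by LaserGRBL
G21
G90
G00 X89.1128 Y30.8941
M3 S623
G01 X78.2396 Y36.3439 F1874
G01 X6.3042 Y49.7434
G01 X60.4667 Y39.6644
G01 X178.3312 Y9.7548
G01 X167.2251 Y69.3261
G01 X89.1128 Y30.8941
M5
G00 X0.0000 Y0.0000

Since the viewBox matches the mm dimensions, user units are millimetres directly. The only transform is the Y-flip y_m = 98.2077 − y_svg.

Shape 1 is a closed polygon drawn with `<polygon>`. Its stroke #ff00ff means score at S623, F1874. After flipping Y the toolpath is (89.1128,30.8941) → (78.2396,36.3439) → (6.3042,49.7434) → (60.4667,39.6644) → (178.3312,9.7548) → (167.2251,69.3261) → (89.1128,30.8941), returning to the start.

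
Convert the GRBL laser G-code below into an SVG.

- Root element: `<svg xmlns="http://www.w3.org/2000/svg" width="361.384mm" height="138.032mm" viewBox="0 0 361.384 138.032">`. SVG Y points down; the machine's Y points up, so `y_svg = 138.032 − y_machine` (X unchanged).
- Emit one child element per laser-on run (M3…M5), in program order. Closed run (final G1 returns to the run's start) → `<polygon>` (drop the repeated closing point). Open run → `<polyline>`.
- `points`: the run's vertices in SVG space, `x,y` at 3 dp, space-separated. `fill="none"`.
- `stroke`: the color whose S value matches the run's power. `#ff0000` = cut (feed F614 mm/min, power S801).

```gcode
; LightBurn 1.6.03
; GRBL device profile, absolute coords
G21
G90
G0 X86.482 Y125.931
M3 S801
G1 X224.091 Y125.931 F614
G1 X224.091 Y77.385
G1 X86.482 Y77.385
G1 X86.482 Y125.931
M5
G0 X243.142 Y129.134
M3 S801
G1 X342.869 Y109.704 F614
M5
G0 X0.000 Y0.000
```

Machine Y-up, SVG Y-down with viewBox height 138.032, so y_svg = 138.032 − y_machine; X carries over. Every run uses S801, so all elements get stroke `#ff0000` (cut).

Run 1: The run returns to its start, so emit a `<polygon>` with points (Y-flipped): 86.482,12.101 224.091,12.101 224.091,60.647 86.482,60.647.

Run 2: The run is open, so emit a `<polyline>` with points (Y-flipped): 243.142,8.898 342.869,28.328.

<svg xmlns="http://www.w3.org/2000/svg" width="361.384mm" height="138.032mm" viewBox="0 0 361.384 138.032">
  <polygon points="86.482,12.101 224.091,12.101 224.091,60.647 86.482,60.647" fill="none" stroke="#ff0000"/>
  <polyline points="243.142,8.898 342.869,28.328" fill="none" stroke="#ff0000"/>
</svg>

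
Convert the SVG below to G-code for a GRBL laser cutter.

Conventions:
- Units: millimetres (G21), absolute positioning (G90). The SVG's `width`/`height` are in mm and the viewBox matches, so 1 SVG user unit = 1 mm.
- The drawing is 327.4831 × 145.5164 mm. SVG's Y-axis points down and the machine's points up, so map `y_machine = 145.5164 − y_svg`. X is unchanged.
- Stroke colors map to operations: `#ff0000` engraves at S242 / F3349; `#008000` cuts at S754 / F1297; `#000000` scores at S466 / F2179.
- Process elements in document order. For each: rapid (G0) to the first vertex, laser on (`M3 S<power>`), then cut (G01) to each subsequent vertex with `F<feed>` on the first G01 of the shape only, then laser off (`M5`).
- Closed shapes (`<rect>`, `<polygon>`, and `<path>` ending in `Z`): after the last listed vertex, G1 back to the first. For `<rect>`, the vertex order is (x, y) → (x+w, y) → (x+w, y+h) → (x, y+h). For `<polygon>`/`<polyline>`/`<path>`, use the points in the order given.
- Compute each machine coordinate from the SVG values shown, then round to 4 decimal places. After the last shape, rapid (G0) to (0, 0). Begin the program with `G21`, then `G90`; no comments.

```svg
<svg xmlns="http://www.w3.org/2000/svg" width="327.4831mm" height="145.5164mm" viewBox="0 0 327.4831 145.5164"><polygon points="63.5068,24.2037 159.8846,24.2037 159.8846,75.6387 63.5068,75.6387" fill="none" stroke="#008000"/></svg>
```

1 u = 1 mm; y_m = 145.5164 − y.

[1] `<polygon>` rectangle, #008000→cut S754 F1297: (63.5068,121.3127) → (159.8846,121.3127) → (159.8846,69.8777) → (63.5068,69.8777) → (63.5068,121.3127) (closed)

G21
G90
G0 X63.5068 Y121.3127
M3 S754
G01 X159.8846 Y121.3127 F1297
G01 X159.8846 Y69.8777
G01 X63.5068 Y69.8777
G01 X63.5068 Y121.3127
M5
G0 X0.0000 Y0.0000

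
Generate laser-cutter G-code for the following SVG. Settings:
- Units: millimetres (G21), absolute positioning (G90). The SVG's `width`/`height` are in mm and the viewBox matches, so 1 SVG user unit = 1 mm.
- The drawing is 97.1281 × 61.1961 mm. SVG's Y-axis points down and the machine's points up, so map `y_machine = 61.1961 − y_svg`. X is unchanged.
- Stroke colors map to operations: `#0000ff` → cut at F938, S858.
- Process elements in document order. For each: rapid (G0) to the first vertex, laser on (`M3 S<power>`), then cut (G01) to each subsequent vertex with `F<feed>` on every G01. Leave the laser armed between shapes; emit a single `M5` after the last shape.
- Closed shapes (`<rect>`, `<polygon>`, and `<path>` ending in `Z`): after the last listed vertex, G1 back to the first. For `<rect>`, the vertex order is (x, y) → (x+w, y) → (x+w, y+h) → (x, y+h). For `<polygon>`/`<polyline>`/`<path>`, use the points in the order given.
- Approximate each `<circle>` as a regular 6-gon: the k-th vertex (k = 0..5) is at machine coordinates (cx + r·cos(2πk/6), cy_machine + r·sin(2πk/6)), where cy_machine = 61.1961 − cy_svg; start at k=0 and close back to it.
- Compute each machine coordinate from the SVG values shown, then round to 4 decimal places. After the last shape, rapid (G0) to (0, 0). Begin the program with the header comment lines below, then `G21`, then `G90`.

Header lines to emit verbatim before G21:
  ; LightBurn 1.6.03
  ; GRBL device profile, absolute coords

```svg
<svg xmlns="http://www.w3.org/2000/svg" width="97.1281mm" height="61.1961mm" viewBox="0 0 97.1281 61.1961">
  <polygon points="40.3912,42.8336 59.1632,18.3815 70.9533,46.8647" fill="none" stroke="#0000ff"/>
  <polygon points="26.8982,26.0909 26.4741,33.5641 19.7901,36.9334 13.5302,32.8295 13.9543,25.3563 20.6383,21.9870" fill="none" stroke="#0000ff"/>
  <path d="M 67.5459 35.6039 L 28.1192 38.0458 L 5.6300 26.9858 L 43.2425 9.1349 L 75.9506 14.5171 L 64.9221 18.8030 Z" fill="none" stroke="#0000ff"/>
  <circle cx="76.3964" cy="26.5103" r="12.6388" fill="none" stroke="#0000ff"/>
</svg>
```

; LightBurn 1.6.03
; GRBL device profile, absolute coords
G21
G90
G0 X40.3912 Y18.3625
M3 S858
G01 X59.1632 Y42.8146 F938
G01 X70.9533 Y14.3314 F938
G01 X40.3912 Y18.3625 F938
G0 X26.8982 Y35.1052
M3 S858
G01 X26.4741 Y27.6320 F938
G01 X19.7901 Y24.2627 F938
G01 X13.5302 Y28.3666 F938
G01 X13.9543 Y35.8398 F938
G01 X20.6383 Y39.2091 F938
G01 X26.8982 Y35.1052 F938
G0 X67.5459 Y25.5922
M3 S858
G01 X28.1192 Y23.1503 F938
G01 X5.6300 Y34.2103 F938
G01 X43.2425 Y52.0612 F938
G01 X75.9506 Y46.6790 F938
G01 X64.9221 Y42.3931 F938
G01 X67.5459 Y25.5922 F938
G0 X89.0352 Y34.6858
M3 S858
G01 X82.7158 Y45.6313 F938
G01 X70.0770 Y45.6313 F938
G01 X63.7576 Y34.6858 F938
G01 X70.0770 Y23.7403 F938
G01 X82.7158 Y23.7403 F938
G01 X89.0352 Y34.6858 F938
M5
G0 X0.0000 Y0.0000

1 u = 1 mm; y_m = 61.1961 − y.

[1] `<polygon>` regular polygon, #0000ff→cut S858 F938: (40.3912,18.3625) → (59.1632,42.8146) → (70.9533,14.3314) → (40.3912,18.3625) (closed)

[2] `<polygon>` regular polygon, #0000ff→cut S858 F938: (26.8982,35.1052) → (26.4741,27.6320) → (19.7901,24.2627) → (13.5302,28.3666) → (13.9543,35.8398) → (20.6383,39.2091) → (26.8982,35.1052) (closed)

[3] `<path>` closed polygon, #0000ff→cut S858 F938: (67.5459,25.5922) → (28.1192,23.1503) → (5.6300,34.2103) → (43.2425,52.0612) → (75.9506,46.6790) → (64.9221,42.3931) → (67.5459,25.5922) (closed)

[4] `<circle>` circle, #0000ff→cut S858 F938: (89.0352,34.6858) → (82.7158,45.6313) → (70.0770,45.6313) → (63.7576,34.6858) → (70.0770,23.7403) → (82.7158,23.7403) → (89.0352,34.6858) (closed)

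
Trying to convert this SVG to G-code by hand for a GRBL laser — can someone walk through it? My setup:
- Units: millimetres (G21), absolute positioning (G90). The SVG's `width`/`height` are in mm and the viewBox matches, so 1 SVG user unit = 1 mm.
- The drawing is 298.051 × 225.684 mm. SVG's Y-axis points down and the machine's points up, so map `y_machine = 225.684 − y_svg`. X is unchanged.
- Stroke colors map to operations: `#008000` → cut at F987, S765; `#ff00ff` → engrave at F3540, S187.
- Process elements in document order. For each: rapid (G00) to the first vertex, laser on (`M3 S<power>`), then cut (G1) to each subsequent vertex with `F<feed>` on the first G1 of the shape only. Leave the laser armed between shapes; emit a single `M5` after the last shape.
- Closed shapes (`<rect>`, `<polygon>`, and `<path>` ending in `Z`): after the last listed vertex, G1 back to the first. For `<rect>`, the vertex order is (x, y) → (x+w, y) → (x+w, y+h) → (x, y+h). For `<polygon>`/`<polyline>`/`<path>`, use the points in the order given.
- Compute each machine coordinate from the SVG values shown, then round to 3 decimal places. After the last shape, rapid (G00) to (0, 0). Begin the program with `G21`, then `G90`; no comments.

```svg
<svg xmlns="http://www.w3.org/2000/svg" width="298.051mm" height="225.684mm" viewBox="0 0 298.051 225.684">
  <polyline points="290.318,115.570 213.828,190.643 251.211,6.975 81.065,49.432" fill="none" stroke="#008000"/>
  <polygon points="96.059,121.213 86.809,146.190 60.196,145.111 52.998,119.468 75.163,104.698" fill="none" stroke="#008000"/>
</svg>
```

Since the viewBox matches the mm dimensions, user units are millimetres directly. The only transform is the Y-flip y_m = 225.684 − y_svg.

Shape 1 is a open polyline drawn with `<polyline>`. Its stroke #008000 means cut at S765, F987. After flipping Y the toolpath is (290.318,110.114) → (213.828,35.041) → (251.211,218.709) → (81.065,176.252).

Shape 2 is a regular polygon drawn with `<polygon>`. Its stroke #008000 means cut at S765, F987. After flipping Y the toolpath is (96.059,104.471) → (86.809,79.494) → (60.196,80.573) → (52.998,106.216) → (75.163,120.986) → (96.059,104.471), returning to the start.

G21
G90
G00 X290.318 Y110.114
M3 S765
G1 X213.828 Y35.041 F987
G1 X251.211 Y218.709
G1 X81.065 Y176.252
G00 X96.059 Y104.471
M3 S765
G1 X86.809 Y79.494 F987
G1 X60.196 Y80.573
G1 X52.998 Y106.216
G1 X75.163 Y120.986
G1 X96.059 Y104.471
M5
G00 X0.000 Y0.000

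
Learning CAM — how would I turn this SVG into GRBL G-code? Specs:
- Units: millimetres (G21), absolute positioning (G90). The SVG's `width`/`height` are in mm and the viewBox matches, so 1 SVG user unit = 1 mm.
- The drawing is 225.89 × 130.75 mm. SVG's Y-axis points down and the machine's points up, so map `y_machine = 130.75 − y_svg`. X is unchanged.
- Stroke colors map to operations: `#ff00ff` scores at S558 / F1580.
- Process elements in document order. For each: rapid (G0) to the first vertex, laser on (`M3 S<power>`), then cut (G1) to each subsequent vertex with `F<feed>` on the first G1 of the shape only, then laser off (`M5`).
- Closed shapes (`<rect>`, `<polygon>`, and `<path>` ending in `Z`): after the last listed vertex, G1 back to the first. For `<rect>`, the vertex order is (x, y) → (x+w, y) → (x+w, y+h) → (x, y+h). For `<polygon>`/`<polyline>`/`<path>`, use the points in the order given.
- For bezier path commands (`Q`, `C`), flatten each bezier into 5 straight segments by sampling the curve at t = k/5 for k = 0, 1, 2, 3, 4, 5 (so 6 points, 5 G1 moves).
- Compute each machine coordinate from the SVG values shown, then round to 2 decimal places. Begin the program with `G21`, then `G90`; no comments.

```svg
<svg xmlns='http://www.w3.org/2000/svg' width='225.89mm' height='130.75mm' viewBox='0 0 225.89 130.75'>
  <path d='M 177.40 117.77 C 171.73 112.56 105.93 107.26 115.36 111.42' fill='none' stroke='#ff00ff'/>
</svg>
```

viewBox `0 0 225.89 130.75` with mm width/height → 1 unit = 1 mm. Flip: y_m = 130.75 − y_svg.

**Shape 1** — `<path>` cubic bezier, stroke `#ff00ff` → score (S558, F1580). Control points (SVG): P0=(177.40,117.77), P1=(171.73,112.56), P2=(105.93,107.26), P3=(115.36,111.42); sampled at t=k/5. Machine vertices: (177.40,12.98) → (167.87,16.04) → (150.40,18.66) → (131.49,20.39) → (117.65,20.77) → (115.36,19.33). Open path.

G21
G90
G0 X177.40 Y12.98
M3 S558
G1 X167.87 Y16.04 F1580
G1 X150.40 Y18.66
G1 X131.49 Y20.39
G1 X117.65 Y20.77
G1 X115.36 Y19.33
M5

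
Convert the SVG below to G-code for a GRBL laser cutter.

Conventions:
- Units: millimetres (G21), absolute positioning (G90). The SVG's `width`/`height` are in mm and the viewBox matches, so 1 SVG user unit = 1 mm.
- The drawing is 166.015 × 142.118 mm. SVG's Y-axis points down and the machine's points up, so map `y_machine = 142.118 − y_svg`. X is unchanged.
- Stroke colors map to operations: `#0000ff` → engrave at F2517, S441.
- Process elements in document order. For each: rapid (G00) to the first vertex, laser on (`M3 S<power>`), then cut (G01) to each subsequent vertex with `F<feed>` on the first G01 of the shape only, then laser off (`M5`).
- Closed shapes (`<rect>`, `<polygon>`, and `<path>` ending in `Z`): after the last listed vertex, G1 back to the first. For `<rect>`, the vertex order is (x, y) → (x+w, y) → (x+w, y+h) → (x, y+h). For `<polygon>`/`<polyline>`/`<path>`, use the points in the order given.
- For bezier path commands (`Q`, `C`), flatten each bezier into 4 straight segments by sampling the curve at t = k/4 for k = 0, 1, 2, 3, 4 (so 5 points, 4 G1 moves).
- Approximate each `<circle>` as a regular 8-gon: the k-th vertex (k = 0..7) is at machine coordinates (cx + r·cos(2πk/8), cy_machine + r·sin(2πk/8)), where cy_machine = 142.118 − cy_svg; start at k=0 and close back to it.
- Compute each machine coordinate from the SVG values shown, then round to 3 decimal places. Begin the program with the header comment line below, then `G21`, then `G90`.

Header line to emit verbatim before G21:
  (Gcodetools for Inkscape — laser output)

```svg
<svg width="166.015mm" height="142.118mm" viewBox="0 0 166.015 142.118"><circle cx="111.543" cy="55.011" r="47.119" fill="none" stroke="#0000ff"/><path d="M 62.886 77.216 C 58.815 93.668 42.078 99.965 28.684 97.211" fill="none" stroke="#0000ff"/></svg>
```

(Gcodetools for Inkscape — laser output)
G21
G90
G00 X158.662 Y87.107
M3 S441
G01 X144.861 Y120.425 F2517
G01 X111.543 Y134.226
G01 X78.225 Y120.425
G01 X64.424 Y87.107
G01 X78.225 Y53.789
G01 X111.543 Y39.988
G01 X144.861 Y53.789
G01 X158.662 Y87.107
M5
G00 X62.886 Y64.902
M3 S441
G01 X57.708 Y54.450 F2517
G01 X49.281 Y47.702
G01 X39.106 Y44.556
G01 X28.684 Y44.907
M5

Since the viewBox matches the mm dimensions, user units are millimetres directly. The only transform is the Y-flip y_m = 142.118 − y_svg.

Shape 1 is a circle drawn with `<circle>`. Its stroke #0000ff means engrave at S441, F2517. After flipping Y the toolpath is (158.662,87.107) → (144.861,120.425) → (111.543,134.226) → (78.225,120.425) → (64.424,87.107) → (78.225,53.789) → (111.543,39.988) → (144.861,53.789) → (158.662,87.107), returning to the start.

Shape 2 is a cubic bezier drawn with `<path>`. Its stroke #0000ff means engrave at S441, F2517. After flipping Y the toolpath is (62.886,64.902) → (57.708,54.450) → (49.281,47.702) → (39.106,44.556) → (28.684,44.907).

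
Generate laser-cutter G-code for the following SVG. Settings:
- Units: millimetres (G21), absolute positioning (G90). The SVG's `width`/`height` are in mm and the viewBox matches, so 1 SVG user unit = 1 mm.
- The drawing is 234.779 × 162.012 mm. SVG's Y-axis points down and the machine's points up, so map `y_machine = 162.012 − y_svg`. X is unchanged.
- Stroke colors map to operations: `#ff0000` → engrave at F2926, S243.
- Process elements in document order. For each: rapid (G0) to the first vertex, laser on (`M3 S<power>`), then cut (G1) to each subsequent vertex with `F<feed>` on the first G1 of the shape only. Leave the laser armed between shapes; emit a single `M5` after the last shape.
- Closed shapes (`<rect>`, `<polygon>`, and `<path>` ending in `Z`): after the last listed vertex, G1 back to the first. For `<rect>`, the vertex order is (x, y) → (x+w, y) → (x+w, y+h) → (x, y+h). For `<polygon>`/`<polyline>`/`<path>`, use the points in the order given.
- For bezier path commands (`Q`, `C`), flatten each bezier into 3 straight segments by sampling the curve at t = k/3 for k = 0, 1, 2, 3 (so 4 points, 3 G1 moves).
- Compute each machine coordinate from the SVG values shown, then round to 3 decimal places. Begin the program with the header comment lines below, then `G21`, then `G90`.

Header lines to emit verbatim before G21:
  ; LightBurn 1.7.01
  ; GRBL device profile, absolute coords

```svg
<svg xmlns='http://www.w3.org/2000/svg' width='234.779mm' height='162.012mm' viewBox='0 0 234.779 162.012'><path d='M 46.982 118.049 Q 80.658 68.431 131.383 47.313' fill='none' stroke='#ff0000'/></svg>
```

viewBox `0 0 234.779 162.012` with mm width/height → 1 unit = 1 mm. Flip: y_m = 162.012 − y_svg.

**Shape 1** — `<path>` quadratic bezier, stroke `#ff0000` → engrave (S243, F2926). Control points (SVG): P0=(46.982,118.049), P1=(80.658,68.431), P2=(131.383,47.313); sampled at t=k/3. Machine vertices: (46.982,43.963) → (71.327,73.875) → (99.461,97.454) → (131.383,114.699). Open path.

; LightBurn 1.7.01
; GRBL device profile, absolute coords
G21
G90
G0 X46.982 Y43.963
M3 S243
G1 X71.327 Y73.875 F2926
G1 X99.461 Y97.454
G1 X131.383 Y114.699
M5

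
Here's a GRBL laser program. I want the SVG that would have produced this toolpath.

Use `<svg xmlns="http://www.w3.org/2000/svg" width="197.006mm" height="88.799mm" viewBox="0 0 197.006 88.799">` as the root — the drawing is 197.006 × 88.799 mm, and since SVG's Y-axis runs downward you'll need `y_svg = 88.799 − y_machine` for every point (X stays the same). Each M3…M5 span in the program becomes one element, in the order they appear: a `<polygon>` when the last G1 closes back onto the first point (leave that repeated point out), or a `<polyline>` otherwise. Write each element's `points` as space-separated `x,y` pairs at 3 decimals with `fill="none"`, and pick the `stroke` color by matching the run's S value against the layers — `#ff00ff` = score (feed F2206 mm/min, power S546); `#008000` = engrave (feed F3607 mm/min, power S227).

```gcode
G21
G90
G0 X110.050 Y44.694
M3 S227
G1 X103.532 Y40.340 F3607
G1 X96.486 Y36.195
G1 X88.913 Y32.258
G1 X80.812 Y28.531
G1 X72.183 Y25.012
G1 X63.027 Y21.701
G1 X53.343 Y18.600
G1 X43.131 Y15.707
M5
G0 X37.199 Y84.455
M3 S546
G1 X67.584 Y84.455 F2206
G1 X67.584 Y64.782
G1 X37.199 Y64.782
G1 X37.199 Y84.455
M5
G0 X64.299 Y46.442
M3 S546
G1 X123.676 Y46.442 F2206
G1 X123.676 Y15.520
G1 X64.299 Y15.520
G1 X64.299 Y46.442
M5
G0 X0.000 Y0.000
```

Machine Y-up, SVG Y-down with viewBox height 88.799, so y_svg = 88.799 − y_machine; X carries over.

Run 1: the run's S227 means `#008000` (engrave). The run is open, so emit a `<polyline>` with points (Y-flipped): 110.050,44.105 103.532,48.459 96.486,52.604 88.913,56.541 80.812,60.268 72.183,63.787 63.027,67.098 53.343,70.199 43.131,73.092.

Run 2: power S546 maps to stroke `#ff00ff` (score). The run returns to its start, so emit a `<polygon>` with points (Y-flipped): 37.199,4.344 67.584,4.344 67.584,24.017 37.199,24.017.

Run 3: the run's S546 means `#ff00ff` (score). The run returns to its start, so emit a `<polygon>` with points (Y-flipped): 64.299,42.357 123.676,42.357 123.676,73.279 64.299,73.279.

<svg xmlns="http://www.w3.org/2000/svg" width="197.006mm" height="88.799mm" viewBox="0 0 197.006 88.799">
  <polyline points="110.050,44.105 103.532,48.459 96.486,52.604 88.913,56.541 80.812,60.268 72.183,63.787 63.027,67.098 53.343,70.199 43.131,73.092" fill="none" stroke="#008000"/>
  <polygon points="37.199,4.344 67.584,4.344 67.584,24.017 37.199,24.017" fill="none" stroke="#ff00ff"/>
  <polygon points="64.299,42.357 123.676,42.357 123.676,73.279 64.299,73.279" fill="none" stroke="#ff00ff"/>
</svg>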